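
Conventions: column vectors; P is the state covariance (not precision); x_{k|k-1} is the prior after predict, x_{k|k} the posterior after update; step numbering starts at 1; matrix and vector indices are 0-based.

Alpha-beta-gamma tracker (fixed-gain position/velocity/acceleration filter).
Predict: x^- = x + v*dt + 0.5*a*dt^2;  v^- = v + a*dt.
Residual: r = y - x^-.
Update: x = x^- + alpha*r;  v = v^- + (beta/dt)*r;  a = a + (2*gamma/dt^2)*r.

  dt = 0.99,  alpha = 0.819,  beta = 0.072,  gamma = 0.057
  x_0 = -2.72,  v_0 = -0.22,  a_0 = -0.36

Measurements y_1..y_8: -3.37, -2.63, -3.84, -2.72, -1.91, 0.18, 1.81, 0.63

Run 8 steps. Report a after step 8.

a_post = 0.7578

step 1: x_pred=-3.1142  r=-0.2558  x^+=-3.3237  v^+=-0.5950  a^+=-0.3898
step 2: x_pred=-4.1038  r=1.4738  x^+=-2.8967  v^+=-0.8737  a^+=-0.2183
step 3: x_pred=-3.8687  r=0.0287  x^+=-3.8452  v^+=-1.0877  a^+=-0.2150
step 4: x_pred=-5.0274  r=2.3074  x^+=-3.1376  v^+=-1.1328  a^+=0.0534
step 5: x_pred=-4.2329  r=2.3229  x^+=-2.3304  v^+=-0.9110  a^+=0.3236
step 6: x_pred=-3.0737  r=3.2537  x^+=-0.4089  v^+=-0.3540  a^+=0.7020
step 7: x_pred=-0.4154  r=2.2254  x^+=1.4072  v^+=0.5029  a^+=0.9609
step 8: x_pred=2.3759  r=-1.7459  x^+=0.9460  v^+=1.3272  a^+=0.7578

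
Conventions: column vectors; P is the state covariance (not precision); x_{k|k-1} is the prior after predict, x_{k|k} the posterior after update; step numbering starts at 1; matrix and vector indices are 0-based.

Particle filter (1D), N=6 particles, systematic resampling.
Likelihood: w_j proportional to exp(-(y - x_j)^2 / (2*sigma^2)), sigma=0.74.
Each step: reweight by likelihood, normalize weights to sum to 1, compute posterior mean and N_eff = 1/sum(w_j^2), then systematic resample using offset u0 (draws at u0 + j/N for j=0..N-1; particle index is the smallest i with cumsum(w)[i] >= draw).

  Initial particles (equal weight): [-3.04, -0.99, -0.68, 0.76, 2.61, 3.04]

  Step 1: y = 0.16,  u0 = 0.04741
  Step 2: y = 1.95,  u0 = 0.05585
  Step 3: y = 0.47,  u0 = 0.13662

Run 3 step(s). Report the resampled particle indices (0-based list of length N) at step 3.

resampled_idx = [0, 1, 2, 3, 4, 5]

step 1: w=[0.0001, 0.1930, 0.3390, 0.4648, 0.0027, 0.0003]  mean=-0.0605  Neff=2.7152  idx=[1, 2, 2, 3, 3, 3]
step 2: w=[0.0005, 0.0022, 0.0022, 0.3317, 0.3317, 0.3317]  mean=0.7529  Neff=3.0291  idx=[3, 3, 4, 4, 5, 5]
step 3: w=[0.1667, 0.1667, 0.1667, 0.1667, 0.1667, 0.1667]  mean=0.7600  Neff=6.0000  idx=[0, 1, 2, 3, 4, 5]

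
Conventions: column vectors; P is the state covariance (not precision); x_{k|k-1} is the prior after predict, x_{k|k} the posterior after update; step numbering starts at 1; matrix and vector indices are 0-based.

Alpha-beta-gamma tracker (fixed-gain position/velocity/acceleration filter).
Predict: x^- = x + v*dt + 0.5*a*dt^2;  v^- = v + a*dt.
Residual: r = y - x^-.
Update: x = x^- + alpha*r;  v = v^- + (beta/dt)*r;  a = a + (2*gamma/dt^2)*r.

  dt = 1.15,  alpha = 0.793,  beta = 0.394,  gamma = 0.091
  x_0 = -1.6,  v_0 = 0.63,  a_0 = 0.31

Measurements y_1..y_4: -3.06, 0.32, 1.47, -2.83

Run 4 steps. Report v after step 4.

v_post = -0.1521

step 1: x_pred=-0.6705  r=-2.3895  x^+=-2.5654  v^+=0.1678  a^+=-0.0188
step 2: x_pred=-2.3848  r=2.7048  x^+=-0.2399  v^+=1.0729  a^+=0.3534
step 3: x_pred=1.2276  r=0.2424  x^+=1.4198  v^+=1.5623  a^+=0.3868
step 4: x_pred=3.4722  r=-6.3022  x^+=-1.5254  v^+=-0.1521  a^+=-0.4805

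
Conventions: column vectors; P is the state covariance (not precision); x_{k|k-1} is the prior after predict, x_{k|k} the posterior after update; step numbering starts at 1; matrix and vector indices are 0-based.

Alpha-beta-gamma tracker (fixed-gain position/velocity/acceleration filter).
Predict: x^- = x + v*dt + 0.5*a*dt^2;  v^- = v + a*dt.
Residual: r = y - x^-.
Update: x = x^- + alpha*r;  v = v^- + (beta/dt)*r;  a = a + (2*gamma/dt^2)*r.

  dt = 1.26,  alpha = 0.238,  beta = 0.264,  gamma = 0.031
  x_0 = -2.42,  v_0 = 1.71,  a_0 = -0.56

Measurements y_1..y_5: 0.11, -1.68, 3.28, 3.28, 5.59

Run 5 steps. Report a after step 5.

a_post = -0.1593

step 1: x_pred=-0.7099  r=0.8199  x^+=-0.5148  v^+=1.1762  a^+=-0.5280
step 2: x_pred=0.5481  r=-2.2281  x^+=0.0178  v^+=0.0441  a^+=-0.6150
step 3: x_pred=-0.4148  r=3.6948  x^+=0.4646  v^+=0.0434  a^+=-0.4707
step 4: x_pred=0.1455  r=3.1345  x^+=0.8915  v^+=0.1070  a^+=-0.3483
step 5: x_pred=0.7499  r=4.8401  x^+=1.9019  v^+=0.6823  a^+=-0.1593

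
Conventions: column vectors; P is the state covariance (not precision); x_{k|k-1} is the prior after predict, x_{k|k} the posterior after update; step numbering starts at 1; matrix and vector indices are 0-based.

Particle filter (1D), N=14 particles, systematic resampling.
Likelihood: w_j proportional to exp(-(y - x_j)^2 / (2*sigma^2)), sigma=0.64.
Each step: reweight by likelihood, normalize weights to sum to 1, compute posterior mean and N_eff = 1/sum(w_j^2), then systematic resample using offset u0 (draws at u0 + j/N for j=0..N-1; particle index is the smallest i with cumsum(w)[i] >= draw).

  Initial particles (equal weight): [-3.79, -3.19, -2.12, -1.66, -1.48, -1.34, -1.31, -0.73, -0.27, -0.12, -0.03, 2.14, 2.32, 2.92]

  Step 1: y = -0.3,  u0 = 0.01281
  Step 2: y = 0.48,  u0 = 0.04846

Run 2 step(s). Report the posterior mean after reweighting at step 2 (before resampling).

step 1: w=[0.0000, 0.0000, 0.0039, 0.0231, 0.0403, 0.0589, 0.0635, 0.1760, 0.2203, 0.2120, 0.2018, 0.0002, 0.0001, 0.0000]  mean=-0.4873  Neff=5.7186  idx=[3, 5, 6, 7, 7, 8, 8, 8, 8, 9, 9, 10, 10, 10]
step 2: w=[0.0006, 0.0030, 0.0034, 0.0286, 0.0286, 0.0859, 0.0859, 0.0859, 0.0859, 0.1099, 0.1099, 0.1242, 0.1242, 0.1242]  mean=-0.1815  Neff=9.8452  idx=[4, 5, 6, 7, 8, 8, 9, 10, 10, 11, 12, 12, 13, 13]

post_mean = -0.1815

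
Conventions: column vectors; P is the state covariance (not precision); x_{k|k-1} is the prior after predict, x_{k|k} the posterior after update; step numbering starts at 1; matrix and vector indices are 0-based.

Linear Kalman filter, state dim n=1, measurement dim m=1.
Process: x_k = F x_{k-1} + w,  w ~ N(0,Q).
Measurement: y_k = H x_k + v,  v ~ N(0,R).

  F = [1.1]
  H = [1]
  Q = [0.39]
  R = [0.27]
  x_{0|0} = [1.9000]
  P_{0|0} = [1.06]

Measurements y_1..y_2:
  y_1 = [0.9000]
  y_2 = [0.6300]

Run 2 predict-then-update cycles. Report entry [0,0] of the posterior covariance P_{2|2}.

P_post[0,0] = 0.1926

step 1: x^-=[2.0900]  P^-=[1.6726]  S=[1.9426]  K=[0.8610]  nu=[-1.1900]  x^+=[1.0654]  P^+=[0.2325]
step 2: x^-=[1.1719]  P^-=[0.6713]  S=[0.9413]  K=[0.7132]  nu=[-0.5419]  x^+=[0.7854]  P^+=[0.1926]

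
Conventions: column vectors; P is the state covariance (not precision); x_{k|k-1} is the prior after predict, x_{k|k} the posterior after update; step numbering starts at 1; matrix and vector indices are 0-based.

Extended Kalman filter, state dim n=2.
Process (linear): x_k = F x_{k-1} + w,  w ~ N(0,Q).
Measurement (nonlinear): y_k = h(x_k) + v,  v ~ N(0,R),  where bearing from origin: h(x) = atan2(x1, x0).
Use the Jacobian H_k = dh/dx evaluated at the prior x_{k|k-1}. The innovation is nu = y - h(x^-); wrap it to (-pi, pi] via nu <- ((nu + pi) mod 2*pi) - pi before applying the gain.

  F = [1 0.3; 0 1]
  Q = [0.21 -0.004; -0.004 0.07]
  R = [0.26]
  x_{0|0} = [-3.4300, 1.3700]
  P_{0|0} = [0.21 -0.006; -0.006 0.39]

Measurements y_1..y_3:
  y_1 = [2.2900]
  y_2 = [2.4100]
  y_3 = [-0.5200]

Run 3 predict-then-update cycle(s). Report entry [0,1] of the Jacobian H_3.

step 1: x^-=[-3.0190, 1.3700]  P^-=[0.4515 0.1070; 0.1070 0.4600]  H_jac=[-0.1246 -0.2747]  S=[0.3090]  K=[-0.2772; -0.4520]  nu=[-0.4256]  x^+=[-2.9010, 1.5624]  P^+=[0.4278 0.0683; 0.0683 0.3969]
step 2: x^-=[-2.4323, 1.5624]  P^-=[0.7144 0.1833; 0.1833 0.4669]  H_jac=[-0.1869 -0.2910]  S=[0.3445]  K=[-0.5426; -0.4940]  nu=[-0.1606]  x^+=[-2.3452, 1.6417]  P^+=[0.6130 0.0910; 0.0910 0.3828]
step 3: x^-=[-1.8526, 1.6417]  P^-=[0.9121 0.2018; 0.2018 0.4528]  H_jac=[-0.2679 -0.3023]  S=[0.3996]  K=[-0.7643; -0.4780]  nu=[-2.9365]  x^+=[0.3917, 3.0453]  P^+=[0.6786 0.0559; 0.0559 0.3615]

H_jac[0,1] = -0.3023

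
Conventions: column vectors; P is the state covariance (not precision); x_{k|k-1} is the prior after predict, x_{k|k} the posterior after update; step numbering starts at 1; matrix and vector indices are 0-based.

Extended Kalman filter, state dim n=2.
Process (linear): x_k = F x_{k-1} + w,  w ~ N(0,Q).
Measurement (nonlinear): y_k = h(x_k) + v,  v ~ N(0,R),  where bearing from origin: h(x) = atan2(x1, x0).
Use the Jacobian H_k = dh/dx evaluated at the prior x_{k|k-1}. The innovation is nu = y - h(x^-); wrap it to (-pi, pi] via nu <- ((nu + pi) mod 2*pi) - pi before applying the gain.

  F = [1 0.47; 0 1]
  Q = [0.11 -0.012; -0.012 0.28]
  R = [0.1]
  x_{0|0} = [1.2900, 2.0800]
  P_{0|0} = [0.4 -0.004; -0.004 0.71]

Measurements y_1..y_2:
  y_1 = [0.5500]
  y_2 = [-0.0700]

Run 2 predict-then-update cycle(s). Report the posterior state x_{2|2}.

x_post = [3.2194, 1.2075]

step 1: x^-=[2.2676, 2.0800]  P^-=[0.6631 0.3177; 0.3177 0.9900]  H_jac=[-0.2197 0.2395]  S=[0.1554]  K=[-0.4479; 1.0769]  nu=[-0.1923]  x^+=[2.3537, 1.8729]  P^+=[0.6319 0.3926; 0.3926 0.8098]
step 2: x^-=[3.2340, 1.8729]  P^-=[1.2899 0.7612; 0.7612 1.0898]  H_jac=[-0.1341 0.2316]  S=[0.1344]  K=[0.0245; 1.1185]  nu=[-0.5949]  x^+=[3.2194, 1.2075]  P^+=[1.2898 0.7576; 0.7576 0.9218]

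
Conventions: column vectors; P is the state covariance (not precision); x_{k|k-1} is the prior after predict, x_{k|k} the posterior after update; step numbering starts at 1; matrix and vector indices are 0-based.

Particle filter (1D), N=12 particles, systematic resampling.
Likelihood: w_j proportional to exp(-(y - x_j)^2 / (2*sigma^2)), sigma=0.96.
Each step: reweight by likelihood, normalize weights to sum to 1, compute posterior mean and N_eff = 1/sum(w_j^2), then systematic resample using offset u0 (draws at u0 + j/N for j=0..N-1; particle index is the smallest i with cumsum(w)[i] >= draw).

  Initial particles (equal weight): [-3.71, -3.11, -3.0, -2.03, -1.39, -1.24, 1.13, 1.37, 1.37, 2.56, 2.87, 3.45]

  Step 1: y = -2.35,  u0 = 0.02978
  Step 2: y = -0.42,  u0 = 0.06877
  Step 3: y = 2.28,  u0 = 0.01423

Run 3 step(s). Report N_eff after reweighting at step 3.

step 1: w=[0.0926, 0.1846, 0.2008, 0.2389, 0.1532, 0.1294, 0.0004, 0.0001, 0.0001, 0.0000, 0.0000, 0.0000]  mean=-2.3773  Neff=5.5489  idx=[0, 1, 1, 2, 2, 2, 3, 3, 3, 4, 4, 5]
step 2: w=[0.0010, 0.0072, 0.0072, 0.0098, 0.0098, 0.0098, 0.0890, 0.0890, 0.0890, 0.2180, 0.2180, 0.2522]  mean=-1.5975  Neff=5.4702  idx=[6, 7, 8, 9, 9, 9, 10, 10, 10, 11, 11, 11]
step 3: w=[0.0054, 0.0054, 0.0054, 0.0864, 0.0864, 0.0864, 0.0864, 0.0864, 0.0864, 0.1551, 0.1551, 0.1551]  mean=-1.3306  Neff=8.5424  idx=[2, 3, 4, 5, 6, 7, 8, 9, 9, 10, 11, 11]

N_eff = 8.5424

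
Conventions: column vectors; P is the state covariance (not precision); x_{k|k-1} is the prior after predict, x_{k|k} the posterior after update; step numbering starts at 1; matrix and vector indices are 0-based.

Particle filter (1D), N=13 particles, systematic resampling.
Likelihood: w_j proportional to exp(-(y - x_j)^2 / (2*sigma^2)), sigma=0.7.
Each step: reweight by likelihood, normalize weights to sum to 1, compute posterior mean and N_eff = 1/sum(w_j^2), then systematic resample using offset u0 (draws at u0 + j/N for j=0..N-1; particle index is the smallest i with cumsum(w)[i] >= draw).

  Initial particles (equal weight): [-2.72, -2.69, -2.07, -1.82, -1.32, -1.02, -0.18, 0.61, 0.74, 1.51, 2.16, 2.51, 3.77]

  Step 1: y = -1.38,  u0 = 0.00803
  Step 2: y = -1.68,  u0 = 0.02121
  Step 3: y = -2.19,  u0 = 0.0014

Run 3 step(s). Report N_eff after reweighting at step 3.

step 1: w=[0.0410, 0.0445, 0.1577, 0.2104, 0.2555, 0.2246, 0.0590, 0.0045, 0.0026, 0.0001, 0.0000, 0.0000, 0.0000]  mean=-1.5131  Neff=5.2065  idx=[0, 1, 2, 2, 3, 3, 4, 4, 4, 4, 5, 5, 5]
step 2: w=[0.0339, 0.0361, 0.0875, 0.0875, 0.1002, 0.1002, 0.0895, 0.0895, 0.0895, 0.0895, 0.0655, 0.0655, 0.0655]  mean=-1.5893  Neff=12.0813  idx=[0, 2, 3, 4, 4, 5, 6, 7, 8, 8, 9, 10, 12]
step 3: w=[0.0923, 0.1211, 0.1211, 0.1069, 0.1069, 0.1069, 0.0568, 0.0568, 0.0568, 0.0568, 0.0568, 0.0304, 0.0304]  mean=-1.7730  Neff=11.0964  idx=[0, 0, 1, 2, 2, 3, 4, 4, 5, 6, 8, 9, 10]

N_eff = 11.0964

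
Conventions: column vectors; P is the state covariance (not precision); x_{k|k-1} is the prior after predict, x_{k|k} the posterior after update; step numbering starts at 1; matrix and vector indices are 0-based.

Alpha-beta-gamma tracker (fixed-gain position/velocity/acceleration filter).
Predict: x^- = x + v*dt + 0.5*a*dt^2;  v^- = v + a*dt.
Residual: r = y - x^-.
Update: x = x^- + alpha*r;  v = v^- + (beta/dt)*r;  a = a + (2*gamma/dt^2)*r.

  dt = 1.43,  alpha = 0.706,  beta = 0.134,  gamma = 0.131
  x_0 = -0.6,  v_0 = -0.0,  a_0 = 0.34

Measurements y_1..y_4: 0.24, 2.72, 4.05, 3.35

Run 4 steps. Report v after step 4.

step 1: x_pred=-0.2524  r=0.4924  x^+=0.0952  v^+=0.5323  a^+=0.4031
step 2: x_pred=1.2686  r=1.4514  x^+=2.2933  v^+=1.2448  a^+=0.5890
step 3: x_pred=4.6756  r=-0.6256  x^+=4.2339  v^+=2.0285  a^+=0.5089
step 4: x_pred=7.6549  r=-4.3049  x^+=4.6156  v^+=2.3528  a^+=-0.0427

v_post = 2.3528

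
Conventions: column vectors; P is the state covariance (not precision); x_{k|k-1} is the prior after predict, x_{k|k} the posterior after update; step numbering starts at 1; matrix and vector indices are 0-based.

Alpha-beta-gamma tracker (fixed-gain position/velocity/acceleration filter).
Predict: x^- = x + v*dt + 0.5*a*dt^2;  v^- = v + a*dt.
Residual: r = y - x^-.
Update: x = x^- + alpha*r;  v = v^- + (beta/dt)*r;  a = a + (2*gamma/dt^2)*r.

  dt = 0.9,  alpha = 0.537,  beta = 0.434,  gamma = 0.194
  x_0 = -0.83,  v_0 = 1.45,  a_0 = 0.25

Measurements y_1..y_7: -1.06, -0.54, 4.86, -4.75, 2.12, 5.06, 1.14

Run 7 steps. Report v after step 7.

v_post = 2.2247

step 1: x_pred=0.5762  r=-1.6362  x^+=-0.3024  v^+=0.8860  a^+=-0.5338
step 2: x_pred=0.2788  r=-0.8188  x^+=-0.1609  v^+=0.0107  a^+=-0.9260
step 3: x_pred=-0.5263  r=5.3863  x^+=2.3662  v^+=1.7747  a^+=1.6541
step 4: x_pred=4.6333  r=-9.3833  x^+=-0.4055  v^+=-1.2614  a^+=-2.8406
step 5: x_pred=-2.6913  r=4.8113  x^+=-0.1076  v^+=-1.4979  a^+=-0.5360
step 6: x_pred=-1.6728  r=6.7328  x^+=1.9427  v^+=1.2664  a^+=2.6891
step 7: x_pred=4.1716  r=-3.0316  x^+=2.5436  v^+=2.2247  a^+=1.2369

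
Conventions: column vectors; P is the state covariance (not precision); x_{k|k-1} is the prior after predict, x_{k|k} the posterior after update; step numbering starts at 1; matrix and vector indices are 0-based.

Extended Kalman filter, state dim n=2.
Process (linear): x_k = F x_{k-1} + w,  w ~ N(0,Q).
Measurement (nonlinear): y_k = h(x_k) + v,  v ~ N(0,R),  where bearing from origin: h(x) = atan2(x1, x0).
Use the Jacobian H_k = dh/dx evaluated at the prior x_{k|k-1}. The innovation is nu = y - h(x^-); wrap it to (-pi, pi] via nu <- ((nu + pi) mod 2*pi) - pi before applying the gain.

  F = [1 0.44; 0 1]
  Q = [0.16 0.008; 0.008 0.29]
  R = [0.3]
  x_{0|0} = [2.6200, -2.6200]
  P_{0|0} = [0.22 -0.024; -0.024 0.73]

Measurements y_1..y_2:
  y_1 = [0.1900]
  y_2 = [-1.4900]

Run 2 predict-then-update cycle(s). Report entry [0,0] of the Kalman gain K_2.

K[0,0] = 0.7830

step 1: x^-=[1.4672, -2.6200]  P^-=[0.5002 0.3052; 0.3052 1.0200]  H_jac=[0.2906 0.1627]  S=[0.3981]  K=[0.4898; 0.6397]  nu=[1.2503]  x^+=[2.0796, -1.8202]  P^+=[0.4047 0.1805; 0.1805 0.8571]
step 2: x^-=[1.2787, -1.8202]  P^-=[0.8894 0.5656; 0.5656 1.1471]  H_jac=[0.3678 0.2584]  S=[0.6045]  K=[0.7830; 0.8346]  nu=[-0.5316]  x^+=[0.8625, -2.2639]  P^+=[0.5188 0.1706; 0.1706 0.7261]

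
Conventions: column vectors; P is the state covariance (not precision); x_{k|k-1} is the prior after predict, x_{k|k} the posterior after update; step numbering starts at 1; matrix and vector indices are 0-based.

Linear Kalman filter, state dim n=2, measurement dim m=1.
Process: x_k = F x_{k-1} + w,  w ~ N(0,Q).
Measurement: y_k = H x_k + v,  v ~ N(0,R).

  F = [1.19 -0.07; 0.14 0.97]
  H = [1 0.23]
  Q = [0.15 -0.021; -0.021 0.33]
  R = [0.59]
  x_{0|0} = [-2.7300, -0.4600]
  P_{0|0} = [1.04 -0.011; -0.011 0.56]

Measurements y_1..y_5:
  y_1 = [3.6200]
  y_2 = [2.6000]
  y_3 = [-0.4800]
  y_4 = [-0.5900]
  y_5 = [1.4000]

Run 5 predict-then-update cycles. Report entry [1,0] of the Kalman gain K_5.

K[1,0] = -0.0691

step 1: x^-=[-3.2165, -0.8284]  P^-=[1.6273 0.1017; 0.1017 0.8743]  S=[2.3103]  K=[0.7145; 0.1310]  nu=[7.0270]  x^+=[1.8042, 0.0924]  P^+=[0.4479 -0.1147; -0.1147 0.8346]
step 2: x^-=[2.1406, 0.3422]  P^-=[0.8075 -0.1343; -0.1343 1.0929]  S=[1.3935]  K=[0.5573; 0.0840]  nu=[0.3807]  x^+=[2.3527, 0.3742]  P^+=[0.3747 -0.1995; -0.1995 1.0831]
step 3: x^-=[2.7736, 0.6924]  P^-=[0.7192 -0.2605; -0.2605 1.3022]  S=[1.2582]  K=[0.5239; 0.0310]  nu=[-3.4128]  x^+=[0.9854, 0.5865]  P^+=[0.3737 -0.2809; -0.2809 1.3010]
step 4: x^-=[1.1316, 0.7069]  P^-=[0.7324 -0.3686; -0.3686 1.4852]  S=[1.2314]  K=[0.5259; -0.0219]  nu=[-1.8842]  x^+=[0.1406, 0.7482]  P^+=[0.3918 -0.3544; -0.3544 1.4846]
step 5: x^-=[0.1150, 0.7454]  P^-=[0.7712 -0.4621; -0.4621 1.6383]  S=[1.2352]  K=[0.5383; -0.0691]  nu=[1.1136]  x^+=[0.7144, 0.6685]  P^+=[0.4133 -0.4162; -0.4162 1.6324]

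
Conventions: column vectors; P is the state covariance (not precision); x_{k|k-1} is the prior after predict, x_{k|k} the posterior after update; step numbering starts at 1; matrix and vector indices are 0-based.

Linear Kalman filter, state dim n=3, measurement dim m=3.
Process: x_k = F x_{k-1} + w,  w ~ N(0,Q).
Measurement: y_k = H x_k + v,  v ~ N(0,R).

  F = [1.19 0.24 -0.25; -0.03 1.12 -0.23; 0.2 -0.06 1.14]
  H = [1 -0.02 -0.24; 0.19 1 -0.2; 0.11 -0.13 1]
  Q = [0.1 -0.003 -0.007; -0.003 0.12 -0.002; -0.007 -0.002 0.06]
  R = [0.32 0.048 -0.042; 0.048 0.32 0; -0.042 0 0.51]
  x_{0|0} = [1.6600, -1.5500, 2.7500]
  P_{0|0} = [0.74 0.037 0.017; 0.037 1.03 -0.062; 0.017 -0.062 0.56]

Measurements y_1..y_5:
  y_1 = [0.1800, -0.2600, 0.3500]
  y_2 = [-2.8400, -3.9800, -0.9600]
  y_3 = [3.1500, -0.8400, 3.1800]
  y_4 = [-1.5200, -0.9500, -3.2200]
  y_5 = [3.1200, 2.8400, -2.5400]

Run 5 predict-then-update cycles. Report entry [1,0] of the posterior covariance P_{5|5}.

step 1: x^-=[0.9159, -2.4183, 3.5600]  P^-=[1.2607 0.3450 -0.0019; 0.3450 1.4720 -0.2955; -0.0019 -0.2955 0.8364]  S=[1.6137 0.7121 -0.1510; 0.7121 2.1204 -0.6064; -0.1510 -0.6064 1.4531]  K=[0.7630 0.0685 0.1712; -0.1093 0.7927 0.0105; -0.0522 -0.0344 0.5821]  nu=[0.0701, 2.6963, -3.6251]  x^+=[0.5337, -0.3266, 1.3533]  P^+=[0.2479 0.0175 0.0303; 0.0175 0.2533 0.0409; 0.0303 0.0409 0.3011]
step 2: x^-=[0.2184, -0.6931, 1.6691]  P^-=[0.4715 0.0750 0.0135; 0.0750 0.4320 -0.0451; 0.0135 -0.0451 0.4699]  S=[0.8088 0.2335 -0.0991; 0.2335 0.8333 -0.1779; -0.0991 -0.1779 1.0054]  K=[0.5750 0.0593 0.1224; -0.0678 0.5655 0.0009; -0.0504 -0.0514 0.4606]  nu=[-2.6717, -2.9946, -2.7432]  x^+=[-1.8311, -2.2079, 0.6940]  P^+=[0.1867 0.0150 0.0197; 0.0150 0.1799 0.0250; 0.0197 0.0250 0.2381]
step 3: x^-=[-2.8824, -2.5776, 0.5574]  P^-=[0.3835 0.0587 -0.0004; 0.0587 0.3448 -0.0435; -0.0004 -0.0435 0.3828]  S=[0.7231 0.2011 -0.0994; 0.2011 0.7336 -0.1531; -0.0994 -0.1531 0.9128]  K=[0.5275 0.0565 0.1044; -0.0574 0.5106 -0.0104; -0.0523 -0.0641 0.4090]  nu=[6.1146, 2.3967, 2.6045]  x^+=[0.7503, -1.7319, 1.1493]  P^+=[0.1708 0.0138 0.0141; 0.0138 0.1613 0.0166; 0.0141 0.0166 0.2114]
step 4: x^-=[0.1899, -2.2266, 1.5642]  P^-=[0.3619 0.0554 -0.0061; 0.0554 0.3244 -0.0459; -0.0061 -0.0459 0.3460]  S=[0.7022 0.1944 -0.0981; 0.1944 0.7112 -0.1472; -0.0981 -0.1472 0.8749]  K=[0.5140 0.0559 0.0974; -0.0541 0.4952 -0.0165; -0.0527 -0.0696 0.3839]  nu=[-1.3790, 1.5534, -5.0945]  x^+=[-0.9281, -1.2989, -0.4271]  P^+=[0.1661 0.0133 0.0115; 0.0133 0.1559 0.0127; 0.0115 0.0127 0.1984]
step 5: x^-=[-1.3094, -1.3287, -0.5946]  P^-=[0.3558 0.0547 -0.0078; 0.0547 0.3189 -0.0470; -0.0078 -0.0470 0.3282]  S=[0.6960 0.1925 -0.0962; 0.1925 0.7051 -0.1446; -0.0962 -0.1446 0.8569]  K=[0.5100 0.0559 0.0949; -0.0528 0.4908 -0.0194; -0.0520 -0.0716 0.3713]  nu=[4.2602, 4.2986, -1.9741]  x^+=[0.9163, 0.5946, -1.8567]  P^+=[0.1647 0.0132 0.0106; 0.0132 0.1542 0.0109; 0.0106 0.0109 0.1918]

P_post[1,0] = 0.0132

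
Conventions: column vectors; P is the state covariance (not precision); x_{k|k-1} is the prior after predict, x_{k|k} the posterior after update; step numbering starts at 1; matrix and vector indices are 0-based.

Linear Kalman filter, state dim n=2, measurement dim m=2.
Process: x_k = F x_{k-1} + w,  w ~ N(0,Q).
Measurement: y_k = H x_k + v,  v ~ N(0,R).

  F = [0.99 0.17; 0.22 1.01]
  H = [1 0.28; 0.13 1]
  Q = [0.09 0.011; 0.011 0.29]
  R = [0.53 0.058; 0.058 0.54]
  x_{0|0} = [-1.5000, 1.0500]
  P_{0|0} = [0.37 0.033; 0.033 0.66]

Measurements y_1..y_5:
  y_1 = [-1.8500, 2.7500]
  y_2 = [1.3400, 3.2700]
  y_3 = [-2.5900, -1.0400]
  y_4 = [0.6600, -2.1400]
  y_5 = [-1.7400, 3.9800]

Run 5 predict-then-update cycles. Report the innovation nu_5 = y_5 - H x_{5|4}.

step 1: x^-=[-1.3065, 0.7305]  P^-=[0.4828 0.2391; 0.2391 0.9958]  S=[1.2248 0.6474; 0.6474 1.6062]  K=[0.4441 0.0089; 0.1079 0.5959]  nu=[-0.7480, 2.1893]  x^+=[-1.6192, 1.9543]  P^+=[0.2359 -0.0001; -0.0001 0.3280]
step 2: x^-=[-1.2708, 1.6176]  P^-=[0.3307 0.1186; 0.1186 0.6360]  S=[0.9770 0.4020; 0.4020 1.2124]  K=[0.3678 0.0113; 0.0957 0.5056]  nu=[2.1578, 1.8176]  x^+=[-0.4565, 2.7430]  P^+=[0.1950 0.0021; 0.0021 0.2783]
step 3: x^-=[0.0144, 2.6700]  P^-=[0.2899 0.1034; 0.1034 0.5842]  S=[0.9236 0.3665; 0.3665 1.1560]  K=[0.3395 0.0145; 0.0960 0.4866]  nu=[-3.3520, -3.7118]  x^+=[-1.1772, 0.5419]  P^+=[0.1796 0.0041; 0.0041 0.2678]
step 4: x^-=[-1.0733, 0.2884]  P^-=[0.2752 0.1004; 0.1004 0.5737]  S=[0.9064 0.3585; 0.3585 1.1445]  K=[0.3282 0.0162; 0.0973 0.4822]  nu=[1.6525, -2.2889]  x^+=[-0.5680, -0.6546]  P^+=[0.1734 0.0052; 0.0052 0.2654]
step 5: x^-=[-0.6736, -0.7861]  P^-=[0.2694 0.0998; 0.0998 0.5714]  S=[0.9001 0.3564; 0.3564 1.1419]  K=[0.3236 0.0170; 0.0981 0.4812]  nu=[-0.8463, 4.8536]  x^+=[-0.8648, 1.4663]  P^+=[0.1709 0.0057; 0.0057 0.2648]

innov = [-0.8463, 4.8536]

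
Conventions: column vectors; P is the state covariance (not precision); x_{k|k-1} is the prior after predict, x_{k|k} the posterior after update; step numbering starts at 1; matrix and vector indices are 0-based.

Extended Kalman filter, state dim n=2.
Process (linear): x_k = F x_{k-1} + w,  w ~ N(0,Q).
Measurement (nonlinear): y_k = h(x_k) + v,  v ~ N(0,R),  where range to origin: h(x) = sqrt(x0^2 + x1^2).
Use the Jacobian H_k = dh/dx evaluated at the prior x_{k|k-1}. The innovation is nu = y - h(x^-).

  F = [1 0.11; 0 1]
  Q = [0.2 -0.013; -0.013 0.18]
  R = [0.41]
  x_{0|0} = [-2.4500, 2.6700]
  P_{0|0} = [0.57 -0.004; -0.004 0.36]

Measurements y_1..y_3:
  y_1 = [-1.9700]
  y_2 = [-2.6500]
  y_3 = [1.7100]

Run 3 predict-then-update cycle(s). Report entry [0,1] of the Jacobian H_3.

step 1: x^-=[-2.1563, 2.6700]  P^-=[0.7735 0.0226; 0.0226 0.5400]  H_jac=[-0.6283 0.7780]  S=[1.0201]  K=[-0.4592; 0.3979]  nu=[-5.4020]  x^+=[0.3241, 0.5204]  P^+=[0.5584 0.2090; 0.2090 0.3785]
step 2: x^-=[0.3814, 0.5204]  P^-=[0.8090 0.2376; 0.2376 0.5585]  H_jac=[0.5911 0.8066]  S=[1.2826]  K=[0.5223; 0.4607]  nu=[-3.2952]  x^+=[-1.3396, -0.9978]  P^+=[0.4591 -0.0710; -0.0710 0.2862]
step 3: x^-=[-1.4493, -0.9978]  P^-=[0.6470 -0.0525; -0.0525 0.4662]  H_jac=[-0.8237 -0.5671]  S=[0.9498]  K=[-0.5297; -0.2328]  nu=[-0.0496]  x^+=[-1.4231, -0.9862]  P^+=[0.3805 -0.1696; -0.1696 0.4147]

H_jac[0,1] = -0.5671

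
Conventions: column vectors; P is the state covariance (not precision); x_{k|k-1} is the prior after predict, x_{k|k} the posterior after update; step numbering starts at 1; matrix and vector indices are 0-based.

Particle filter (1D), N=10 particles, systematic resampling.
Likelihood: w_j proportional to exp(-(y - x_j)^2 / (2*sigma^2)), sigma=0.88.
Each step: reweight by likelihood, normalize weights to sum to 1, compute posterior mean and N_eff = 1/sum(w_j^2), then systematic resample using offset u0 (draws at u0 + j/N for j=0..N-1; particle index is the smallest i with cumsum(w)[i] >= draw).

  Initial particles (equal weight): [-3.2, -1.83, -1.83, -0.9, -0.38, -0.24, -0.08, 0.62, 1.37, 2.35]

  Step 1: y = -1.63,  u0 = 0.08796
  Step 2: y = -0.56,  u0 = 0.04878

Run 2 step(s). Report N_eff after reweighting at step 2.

step 1: w=[0.0541, 0.2587, 0.2587, 0.1882, 0.0968, 0.0763, 0.0563, 0.0101, 0.0008, 0.0000]  mean=-1.3416  Neff=5.2441  idx=[1, 1, 1, 2, 2, 3, 3, 4, 5, 6]
step 2: w=[0.0552, 0.0552, 0.0552, 0.0552, 0.0552, 0.1451, 0.1451, 0.1531, 0.1463, 0.1347]  mean=-0.8699  Neff=8.3145  idx=[0, 2, 4, 5, 6, 6, 7, 8, 8, 9]

N_eff = 8.3145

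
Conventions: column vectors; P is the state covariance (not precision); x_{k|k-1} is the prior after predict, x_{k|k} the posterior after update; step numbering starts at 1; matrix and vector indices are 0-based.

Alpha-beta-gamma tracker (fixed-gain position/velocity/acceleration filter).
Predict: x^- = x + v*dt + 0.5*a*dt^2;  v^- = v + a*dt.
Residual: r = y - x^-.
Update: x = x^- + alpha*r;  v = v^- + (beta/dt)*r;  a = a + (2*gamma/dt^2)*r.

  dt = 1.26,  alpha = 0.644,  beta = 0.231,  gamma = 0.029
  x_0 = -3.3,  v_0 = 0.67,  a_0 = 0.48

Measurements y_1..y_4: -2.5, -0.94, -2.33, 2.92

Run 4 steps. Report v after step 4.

v_post = 2.1990

step 1: x_pred=-2.0748  r=-0.4252  x^+=-2.3486  v^+=1.1968  a^+=0.4645
step 2: x_pred=-0.4719  r=-0.4681  x^+=-0.7734  v^+=1.6963  a^+=0.4474
step 3: x_pred=1.7190  r=-4.0490  x^+=-0.8885  v^+=1.5176  a^+=0.2994
step 4: x_pred=1.2613  r=1.6587  x^+=2.3295  v^+=2.1990  a^+=0.3600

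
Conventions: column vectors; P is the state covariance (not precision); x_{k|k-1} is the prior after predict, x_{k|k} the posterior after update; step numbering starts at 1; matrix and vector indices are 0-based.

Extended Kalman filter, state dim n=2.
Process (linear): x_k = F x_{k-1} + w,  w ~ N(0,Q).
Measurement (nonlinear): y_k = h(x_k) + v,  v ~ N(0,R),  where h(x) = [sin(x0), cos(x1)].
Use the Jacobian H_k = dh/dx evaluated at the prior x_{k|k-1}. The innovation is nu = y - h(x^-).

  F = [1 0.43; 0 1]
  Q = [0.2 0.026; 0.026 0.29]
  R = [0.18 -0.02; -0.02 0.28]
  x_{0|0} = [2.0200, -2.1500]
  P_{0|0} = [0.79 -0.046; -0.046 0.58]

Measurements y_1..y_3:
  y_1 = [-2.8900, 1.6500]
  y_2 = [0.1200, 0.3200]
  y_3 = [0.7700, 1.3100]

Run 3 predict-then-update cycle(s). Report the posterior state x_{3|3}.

x_post = [-3.8504, -0.5310]

step 1: x^-=[1.0955, -2.1500]  P^-=[1.0577 0.2294; 0.2294 0.8700]  H_jac=[0.4576 0.0000; 0.0000 0.8369]  S=[0.4015 0.0679; 0.0679 0.8893]  K=[1.1843 0.1255; 0.1247 0.8092]  nu=[-3.7792, 2.1974]  x^+=[-3.1045, -0.8433]  P^+=[0.4604 0.0137; 0.0137 0.2677]
step 2: x^-=[-3.4671, -0.8433]  P^-=[0.7217 0.1548; 0.1548 0.5577]  H_jac=[-0.9475 0.0000; 0.0000 0.7468]  S=[0.8279 -0.1296; -0.1296 0.5911]  K=[-0.8236 0.0151; -0.0693 0.6895]  nu=[-0.1997, -0.3450]  x^+=[-3.3078, -1.0673]  P^+=[0.1568 0.0277; 0.0277 0.2604]
step 3: x^-=[-3.7667, -1.0673]  P^-=[0.4288 0.1657; 0.1657 0.5504]  H_jac=[-0.8109 0.0000; 0.0000 0.8759]  S=[0.4619 -0.1377; -0.1377 0.7023]  K=[-0.7340 0.0628; -0.0916 0.6685]  nu=[0.1848, 0.8275]  x^+=[-3.8504, -0.5310]  P^+=[0.1645 0.0368; 0.0368 0.2158]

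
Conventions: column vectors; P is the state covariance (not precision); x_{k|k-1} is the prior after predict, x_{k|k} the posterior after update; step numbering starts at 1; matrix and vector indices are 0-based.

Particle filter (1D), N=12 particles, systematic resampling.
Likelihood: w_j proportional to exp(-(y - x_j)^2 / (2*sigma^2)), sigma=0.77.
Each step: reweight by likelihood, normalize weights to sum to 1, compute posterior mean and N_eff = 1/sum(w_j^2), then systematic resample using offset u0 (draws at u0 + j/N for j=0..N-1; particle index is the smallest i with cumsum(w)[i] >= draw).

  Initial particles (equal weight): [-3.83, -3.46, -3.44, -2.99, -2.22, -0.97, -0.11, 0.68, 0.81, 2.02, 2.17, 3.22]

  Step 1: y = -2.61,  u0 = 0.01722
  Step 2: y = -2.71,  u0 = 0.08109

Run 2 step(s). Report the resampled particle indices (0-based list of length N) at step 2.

step 1: w=[0.0874, 0.1667, 0.1715, 0.2714, 0.2697, 0.0317, 0.0016, 0.0000, 0.0000, 0.0000, 0.0000, 0.0000]  mean=-2.9425  Neff=4.7119  idx=[0, 1, 1, 2, 2, 3, 3, 3, 3, 4, 4, 4]
step 2: w=[0.0383, 0.0687, 0.0687, 0.0704, 0.0704, 0.1033, 0.1033, 0.1033, 0.1033, 0.0901, 0.0901, 0.0901]  mean=-2.9419  Neff=11.3823  idx=[1, 2, 4, 5, 5, 6, 7, 8, 9, 10, 11, 11]

resampled_idx = [1, 2, 4, 5, 5, 6, 7, 8, 9, 10, 11, 11]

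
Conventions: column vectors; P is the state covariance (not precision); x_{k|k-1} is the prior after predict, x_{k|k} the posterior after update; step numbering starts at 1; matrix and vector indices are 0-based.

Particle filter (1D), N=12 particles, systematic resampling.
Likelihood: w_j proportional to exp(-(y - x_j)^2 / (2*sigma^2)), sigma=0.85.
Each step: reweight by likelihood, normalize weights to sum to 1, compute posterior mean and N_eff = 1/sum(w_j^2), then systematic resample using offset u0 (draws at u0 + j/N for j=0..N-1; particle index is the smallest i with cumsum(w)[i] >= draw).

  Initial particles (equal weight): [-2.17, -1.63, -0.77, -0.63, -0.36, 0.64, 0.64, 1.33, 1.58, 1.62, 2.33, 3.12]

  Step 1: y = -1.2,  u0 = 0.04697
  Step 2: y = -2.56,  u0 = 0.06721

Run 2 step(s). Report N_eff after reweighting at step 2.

N_eff = 5.2311

step 1: w=[0.1335, 0.2252, 0.2252, 0.2044, 0.1571, 0.0246, 0.0246, 0.0031, 0.0012, 0.0010, 0.0000, 0.0000]  mean=-0.9763  Neff=5.3485  idx=[0, 0, 1, 1, 2, 2, 2, 3, 3, 4, 4, 5]
step 2: w=[0.2610, 0.2610, 0.1594, 0.1594, 0.0316, 0.0316, 0.0316, 0.0220, 0.0220, 0.0102, 0.0102, 0.0002]  mean=-1.7600  Neff=5.2311  idx=[0, 0, 0, 1, 1, 1, 2, 2, 3, 3, 5, 9]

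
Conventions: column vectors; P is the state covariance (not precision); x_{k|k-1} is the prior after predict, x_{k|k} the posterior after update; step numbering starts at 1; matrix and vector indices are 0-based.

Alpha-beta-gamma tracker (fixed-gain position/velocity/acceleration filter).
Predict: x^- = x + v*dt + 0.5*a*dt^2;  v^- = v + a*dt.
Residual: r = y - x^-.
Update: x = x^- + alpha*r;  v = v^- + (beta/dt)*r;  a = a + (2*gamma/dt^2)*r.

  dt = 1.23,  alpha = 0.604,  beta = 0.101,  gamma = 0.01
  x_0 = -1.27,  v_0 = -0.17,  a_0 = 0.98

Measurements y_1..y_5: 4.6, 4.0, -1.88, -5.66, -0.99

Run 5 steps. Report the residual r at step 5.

step 1: x_pred=-0.7378  r=5.3378  x^+=2.4862  v^+=1.4737  a^+=1.0506
step 2: x_pred=5.0936  r=-1.0936  x^+=4.4331  v^+=2.6761  a^+=1.0361
step 3: x_pred=8.5084  r=-10.3884  x^+=2.2338  v^+=3.0975  a^+=0.8988
step 4: x_pred=6.7236  r=-12.3836  x^+=-0.7561  v^+=3.1861  a^+=0.7351
step 5: x_pred=3.7189  r=-4.7089  x^+=0.8747  v^+=3.7036  a^+=0.6728

resid = -4.7089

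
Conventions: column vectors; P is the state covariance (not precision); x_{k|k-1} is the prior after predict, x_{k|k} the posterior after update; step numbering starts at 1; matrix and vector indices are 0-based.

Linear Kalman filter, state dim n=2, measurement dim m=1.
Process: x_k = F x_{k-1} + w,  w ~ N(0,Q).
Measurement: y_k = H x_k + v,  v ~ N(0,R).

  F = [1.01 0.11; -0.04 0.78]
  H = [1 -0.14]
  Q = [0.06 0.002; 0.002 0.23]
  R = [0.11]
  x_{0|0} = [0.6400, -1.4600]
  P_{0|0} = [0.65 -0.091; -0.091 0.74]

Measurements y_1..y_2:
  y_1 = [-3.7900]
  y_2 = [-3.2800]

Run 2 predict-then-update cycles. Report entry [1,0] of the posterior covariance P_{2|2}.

step 1: x^-=[0.4858, -1.1644]  P^-=[0.7118 -0.0321; -0.0321 0.6869]  S=[0.8442]  K=[0.8484; -0.1519]  nu=[-4.4388]  x^+=[-3.2803, -0.4902]  P^+=[0.1041 0.0767; 0.0767 0.6675]
step 2: x^-=[-3.3670, -0.2511]  P^-=[0.1913 0.1152; 0.1152 0.6315]  S=[0.2814]  K=[0.6224; 0.0951]  nu=[0.0518]  x^+=[-3.3347, -0.2462]  P^+=[0.0823 0.0985; 0.0985 0.6289]

P_post[1,0] = 0.0985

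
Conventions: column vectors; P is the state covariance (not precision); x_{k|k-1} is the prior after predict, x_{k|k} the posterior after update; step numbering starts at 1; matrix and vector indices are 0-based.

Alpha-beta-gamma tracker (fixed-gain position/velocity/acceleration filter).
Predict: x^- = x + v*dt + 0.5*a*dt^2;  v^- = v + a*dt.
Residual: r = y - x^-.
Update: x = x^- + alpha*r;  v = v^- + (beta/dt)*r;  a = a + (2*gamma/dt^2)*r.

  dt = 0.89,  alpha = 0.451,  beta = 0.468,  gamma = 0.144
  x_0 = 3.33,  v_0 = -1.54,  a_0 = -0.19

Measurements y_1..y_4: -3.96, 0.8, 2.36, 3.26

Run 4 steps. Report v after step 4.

step 1: x_pred=1.8842  r=-5.8442  x^+=-0.7516  v^+=-4.7822  a^+=-2.3149
step 2: x_pred=-5.9245  r=6.7245  x^+=-2.8918  v^+=-3.3064  a^+=0.1301
step 3: x_pred=-5.7829  r=8.1429  x^+=-2.1105  v^+=1.0913  a^+=3.0908
step 4: x_pred=0.0849  r=3.1751  x^+=1.5169  v^+=5.5117  a^+=4.2452

v_post = 5.5117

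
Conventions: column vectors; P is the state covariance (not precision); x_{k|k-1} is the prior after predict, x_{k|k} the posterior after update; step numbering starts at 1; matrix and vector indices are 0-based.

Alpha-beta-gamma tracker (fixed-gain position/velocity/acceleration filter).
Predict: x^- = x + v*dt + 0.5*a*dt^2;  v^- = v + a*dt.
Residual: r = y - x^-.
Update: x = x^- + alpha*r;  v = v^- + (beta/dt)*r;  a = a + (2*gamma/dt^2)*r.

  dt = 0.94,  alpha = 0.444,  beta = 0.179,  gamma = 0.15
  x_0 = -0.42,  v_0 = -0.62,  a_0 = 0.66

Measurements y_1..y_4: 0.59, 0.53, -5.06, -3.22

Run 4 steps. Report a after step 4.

a_post = -2.2258

step 1: x_pred=-0.7112  r=1.3012  x^+=-0.1335  v^+=0.2482  a^+=1.1018
step 2: x_pred=0.5866  r=-0.0566  x^+=0.5615  v^+=1.2731  a^+=1.0826
step 3: x_pred=2.2364  r=-7.2964  x^+=-1.0032  v^+=0.9013  a^+=-1.3947
step 4: x_pred=-0.7722  r=-2.4478  x^+=-1.8590  v^+=-0.8759  a^+=-2.2258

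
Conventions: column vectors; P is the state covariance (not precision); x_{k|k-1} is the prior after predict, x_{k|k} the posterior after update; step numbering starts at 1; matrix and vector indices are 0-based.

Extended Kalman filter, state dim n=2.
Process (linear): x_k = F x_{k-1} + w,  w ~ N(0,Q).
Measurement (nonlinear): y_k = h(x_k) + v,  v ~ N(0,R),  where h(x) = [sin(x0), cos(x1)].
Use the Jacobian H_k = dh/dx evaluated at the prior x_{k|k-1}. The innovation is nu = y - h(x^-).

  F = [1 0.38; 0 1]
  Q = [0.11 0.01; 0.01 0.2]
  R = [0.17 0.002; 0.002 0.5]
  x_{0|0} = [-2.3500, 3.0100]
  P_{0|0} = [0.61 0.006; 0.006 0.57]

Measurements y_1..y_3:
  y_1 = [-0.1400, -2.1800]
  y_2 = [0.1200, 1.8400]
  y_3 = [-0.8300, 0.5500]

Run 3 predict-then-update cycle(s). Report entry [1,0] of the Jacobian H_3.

H_jac[1,0] = 0.0000

step 1: x^-=[-1.2062, 3.0100]  P^-=[0.8069 0.2326; 0.2326 0.7700]  H_jac=[0.3566 0.0000; 0.0000 -0.1312]  S=[0.2726 -0.0089; -0.0089 0.5133]  K=[1.0541 -0.0412; 0.2980 -0.1917]  nu=[0.7943, -1.1886]  x^+=[-0.3200, 3.4746]  P^+=[0.5023 0.1410; 0.1410 0.7259]
step 2: x^-=[1.0004, 3.4746]  P^-=[0.8243 0.4269; 0.4269 0.9259]  H_jac=[0.5400 0.0000; 0.0000 0.3268]  S=[0.4104 0.0773; 0.0773 0.5989]  K=[1.0668 0.0952; 0.4781 0.4436]  nu=[-0.7217, 2.7851]  x^+=[0.4957, 4.3649]  P^+=[0.3362 0.1522; 0.1522 0.6815]
step 3: x^-=[2.1543, 4.3649]  P^-=[0.6602 0.4211; 0.4211 0.8815]  H_jac=[-0.5510 0.0000; 0.0000 0.9402]  S=[0.3704 -0.2162; -0.2162 1.2793]  K=[-0.8891 0.1593; -0.2755 0.6013]  nu=[-1.6645, 0.8905]  x^+=[3.7761, 5.3589]  P^+=[0.2738 0.0828; 0.0828 0.3192]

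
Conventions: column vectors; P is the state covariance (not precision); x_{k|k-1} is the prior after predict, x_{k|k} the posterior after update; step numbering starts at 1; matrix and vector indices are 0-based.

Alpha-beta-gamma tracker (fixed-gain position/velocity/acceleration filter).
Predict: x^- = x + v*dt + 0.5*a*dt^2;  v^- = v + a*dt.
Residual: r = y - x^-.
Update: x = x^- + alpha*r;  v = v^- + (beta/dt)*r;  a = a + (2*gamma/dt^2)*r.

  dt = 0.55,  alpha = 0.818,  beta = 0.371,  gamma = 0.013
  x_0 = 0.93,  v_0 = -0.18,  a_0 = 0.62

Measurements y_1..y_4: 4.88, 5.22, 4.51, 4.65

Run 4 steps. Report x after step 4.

x_post = 4.8974

step 1: x_pred=0.9248  r=3.9552  x^+=4.1601  v^+=2.8290  a^+=0.9600
step 2: x_pred=5.8613  r=-0.6413  x^+=5.3367  v^+=2.9244  a^+=0.9048
step 3: x_pred=7.0820  r=-2.5720  x^+=4.9781  v^+=1.6871  a^+=0.6838
step 4: x_pred=6.0094  r=-1.3594  x^+=4.8974  v^+=1.1462  a^+=0.5669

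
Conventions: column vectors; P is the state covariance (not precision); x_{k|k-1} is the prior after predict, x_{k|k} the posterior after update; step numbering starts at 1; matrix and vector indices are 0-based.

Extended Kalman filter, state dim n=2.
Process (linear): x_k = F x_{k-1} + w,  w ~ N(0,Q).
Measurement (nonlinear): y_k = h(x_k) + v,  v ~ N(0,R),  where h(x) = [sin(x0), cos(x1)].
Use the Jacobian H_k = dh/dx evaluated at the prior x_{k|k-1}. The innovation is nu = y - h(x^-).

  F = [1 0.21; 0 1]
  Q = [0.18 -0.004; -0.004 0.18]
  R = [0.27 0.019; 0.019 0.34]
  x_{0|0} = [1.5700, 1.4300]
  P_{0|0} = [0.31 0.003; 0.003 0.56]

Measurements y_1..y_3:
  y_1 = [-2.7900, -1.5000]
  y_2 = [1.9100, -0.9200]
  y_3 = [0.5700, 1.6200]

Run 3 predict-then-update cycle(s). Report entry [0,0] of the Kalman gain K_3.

step 1: x^-=[1.8703, 1.4300]  P^-=[0.5160 0.1166; 0.1166 0.7400]  H_jac=[-0.2950 0.0000; 0.0000 -0.9901]  S=[0.3149 0.0531; 0.0531 1.0654]  K=[-0.4691 -0.0850; 0.0067 -0.6880]  nu=[-3.7455, -1.6403]  x^+=[3.7667, 2.5335]  P^+=[0.4347 0.0382; 0.0382 0.2361]
step 2: x^-=[4.2987, 2.5335]  P^-=[0.6412 0.0838; 0.0838 0.4161]  H_jac=[-0.4020 0.0000; 0.0000 -0.5713]  S=[0.3736 0.0382; 0.0382 0.4758]  K=[-0.6852 -0.0455; -0.0393 -0.4965]  nu=[2.8256, -0.0992]  x^+=[2.3670, 2.4717]  P^+=[0.4624 0.0499; 0.0499 0.2968]
step 3: x^-=[2.8861, 2.4717]  P^-=[0.6764 0.1082; 0.1082 0.4768]  H_jac=[-0.9675 0.0000; 0.0000 -0.6209]  S=[0.9032 0.0840; 0.0840 0.5238]  K=[-0.7235 -0.0122; -0.0643 -0.5549]  nu=[0.3172, 2.4039]  x^+=[2.6271, 1.1175]  P^+=[0.2021 0.0288; 0.0288 0.3058]

K[0,0] = -0.7235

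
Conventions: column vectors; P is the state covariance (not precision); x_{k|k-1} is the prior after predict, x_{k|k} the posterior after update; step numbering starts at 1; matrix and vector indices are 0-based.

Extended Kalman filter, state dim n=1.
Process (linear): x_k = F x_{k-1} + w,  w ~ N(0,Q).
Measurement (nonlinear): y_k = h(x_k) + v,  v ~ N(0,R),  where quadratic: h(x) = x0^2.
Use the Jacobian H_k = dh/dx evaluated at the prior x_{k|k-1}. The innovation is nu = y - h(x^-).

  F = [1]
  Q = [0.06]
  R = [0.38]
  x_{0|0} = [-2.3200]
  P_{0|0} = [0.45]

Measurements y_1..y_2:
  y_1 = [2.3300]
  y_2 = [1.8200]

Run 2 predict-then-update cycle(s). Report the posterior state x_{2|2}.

step 1: x^-=[-2.3200]  P^-=[0.5100]  H_jac=[-4.6400]  S=[11.3601]  K=[-0.2083]  nu=[-3.0524]  x^+=[-1.6842]  P^+=[0.0171]
step 2: x^-=[-1.6842]  P^-=[0.0771]  H_jac=[-3.3683]  S=[1.2543]  K=[-0.2069]  nu=[-1.0164]  x^+=[-1.4738]  P^+=[0.0233]

x_post = [-1.4738]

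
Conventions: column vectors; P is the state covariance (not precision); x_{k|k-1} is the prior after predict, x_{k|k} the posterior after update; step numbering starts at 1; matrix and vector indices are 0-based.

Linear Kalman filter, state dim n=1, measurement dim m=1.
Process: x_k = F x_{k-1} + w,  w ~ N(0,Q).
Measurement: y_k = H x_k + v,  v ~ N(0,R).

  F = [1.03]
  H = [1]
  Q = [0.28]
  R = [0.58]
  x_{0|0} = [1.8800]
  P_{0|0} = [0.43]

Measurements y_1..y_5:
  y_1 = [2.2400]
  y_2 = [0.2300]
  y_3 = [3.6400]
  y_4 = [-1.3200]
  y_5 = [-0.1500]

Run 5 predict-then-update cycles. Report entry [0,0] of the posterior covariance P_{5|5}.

step 1: x^-=[1.9364]  P^-=[0.7362]  S=[1.3162]  K=[0.5593]  nu=[0.3036]  x^+=[2.1062]  P^+=[0.3244]
step 2: x^-=[2.1694]  P^-=[0.6242]  S=[1.2042]  K=[0.5183]  nu=[-1.9394]  x^+=[1.1641]  P^+=[0.3006]
step 3: x^-=[1.1991]  P^-=[0.5989]  S=[1.1789]  K=[0.5080]  nu=[2.4409]  x^+=[2.4391]  P^+=[0.2947]
step 4: x^-=[2.5123]  P^-=[0.5926]  S=[1.1726]  K=[0.5054]  nu=[-3.8323]  x^+=[0.5756]  P^+=[0.2931]
step 5: x^-=[0.5928]  P^-=[0.5910]  S=[1.1710]  K=[0.5047]  nu=[-0.7428]  x^+=[0.2179]  P^+=[0.2927]

P_post[0,0] = 0.2927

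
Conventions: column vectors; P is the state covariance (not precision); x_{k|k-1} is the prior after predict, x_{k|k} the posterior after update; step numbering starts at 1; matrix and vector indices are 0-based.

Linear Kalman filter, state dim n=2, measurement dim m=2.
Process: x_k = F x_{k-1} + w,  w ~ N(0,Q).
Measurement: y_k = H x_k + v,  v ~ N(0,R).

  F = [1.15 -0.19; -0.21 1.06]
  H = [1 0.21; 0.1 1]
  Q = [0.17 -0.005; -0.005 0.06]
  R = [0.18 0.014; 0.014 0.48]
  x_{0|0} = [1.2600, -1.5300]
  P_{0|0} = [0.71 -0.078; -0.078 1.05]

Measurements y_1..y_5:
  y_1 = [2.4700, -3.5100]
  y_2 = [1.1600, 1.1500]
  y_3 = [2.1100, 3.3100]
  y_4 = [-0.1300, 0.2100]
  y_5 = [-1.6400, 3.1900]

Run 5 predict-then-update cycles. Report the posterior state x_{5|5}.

step 1: x^-=[1.7397, -1.8864]  P^-=[1.1810 -0.4861; -0.4861 1.3058]  S=[1.2144 -0.0900; -0.0900 1.7004]  K=[0.8758 -0.1701; -0.1202 0.7330]  nu=[1.1264, -1.7976]  x^+=[3.0320, -3.3394]  P^+=[0.1735 -0.0867; -0.0867 0.3588]
step 2: x^-=[4.1212, -4.1764]  P^-=[0.4503 -0.2283; -0.2283 0.5094]  S=[0.5568 -0.0671; -0.0671 0.9483]  K=[0.7052 -0.1434; -0.1574 0.5020]  nu=[-2.0842, 4.9143]  x^+=[1.9468, -1.3813]  P^+=[0.1403 -0.0730; -0.0730 0.2461]
step 3: x^-=[2.5012, -1.8730]  P^-=[0.3963 -0.1803; -0.1803 0.3751]  S=[0.5171 -0.0517; -0.0517 0.8230]  K=[0.6803 -0.1282; -0.1539 0.4242]  nu=[0.0021, 4.9329]  x^+=[1.8703, 0.2193]  P^+=[0.1344 -0.0655; -0.0655 0.2080]
step 4: x^-=[2.1091, -0.1603]  P^-=[0.3839 -0.1618; -0.1618 0.3288]  S=[0.5104 -0.0437; -0.0437 0.7803]  K=[0.6752 -0.1203; -0.1480 0.3924]  nu=[-2.2055, 0.1594]  x^+=[0.6008, 0.2287]  P^+=[0.1328 -0.0616; -0.0616 0.1924]
step 5: x^-=[0.6475, 0.1162]  P^-=[0.3794 -0.1533; -0.1533 0.3095]  S=[0.5087 -0.0396; -0.0396 0.7626]  K=[0.6736 -0.1163; -0.1442 0.3782]  nu=[-2.3119, 3.0090]  x^+=[-1.2597, 1.5876]  P^+=[0.1321 -0.0596; -0.0596 0.1855]

x_post = [-1.2597, 1.5876]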